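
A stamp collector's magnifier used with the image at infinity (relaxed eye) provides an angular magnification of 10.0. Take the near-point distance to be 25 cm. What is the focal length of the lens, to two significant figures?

For the image at infinity, M = D/f.
f = D/M = 25/10.0 = 2.500 cm.

2.5 cm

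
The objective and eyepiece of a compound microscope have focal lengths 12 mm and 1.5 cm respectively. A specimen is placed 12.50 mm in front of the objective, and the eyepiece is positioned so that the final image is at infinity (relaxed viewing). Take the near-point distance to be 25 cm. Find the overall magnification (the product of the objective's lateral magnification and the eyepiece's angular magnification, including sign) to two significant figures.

-400

Convert to cm: f_obj = 12 mm = 1.2 cm; d_o = 12.50 mm = 1.25 cm.
Objective: 1/d_i = 1/f_obj - 1/d_o = 1/1.2 - 1/1.25 = 0.03333 cm^-1, so d_i = 30.000 cm.
m_obj = -d_i/d_o = -30.000/1.25 = -24.000.
Eyepiece angular magnification (image at infinity): M_eye = D/f_e = 25/1.5 = 16.667.
Overall M = m_obj x M_eye = (-24.000)(16.667) = -400.00.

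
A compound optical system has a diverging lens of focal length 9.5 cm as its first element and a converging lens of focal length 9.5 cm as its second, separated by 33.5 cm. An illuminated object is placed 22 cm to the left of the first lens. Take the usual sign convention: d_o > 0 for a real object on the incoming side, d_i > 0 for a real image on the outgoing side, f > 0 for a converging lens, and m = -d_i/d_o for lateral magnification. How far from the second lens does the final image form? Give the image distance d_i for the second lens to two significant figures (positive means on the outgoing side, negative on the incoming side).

Lens 1: 1/d_i1 = 1/f_1 - 1/d_o1 = 1/(-9.5) - 1/22 = -0.15072 cm^-1, so d_i1 = -6.635 cm.
The intermediate image is virtual, 6.635 cm to the left of lens 1, so d_o2 = L - d_i1 = 33.5 - (-6.635) = 40.135 cm.
Lens 2: 1/d_i2 = 1/f_2 - 1/d_o2 = 1/9.5 - 1/(40.135) = 0.08035 cm^-1, so d_i2 = 12.446 cm.

12 cm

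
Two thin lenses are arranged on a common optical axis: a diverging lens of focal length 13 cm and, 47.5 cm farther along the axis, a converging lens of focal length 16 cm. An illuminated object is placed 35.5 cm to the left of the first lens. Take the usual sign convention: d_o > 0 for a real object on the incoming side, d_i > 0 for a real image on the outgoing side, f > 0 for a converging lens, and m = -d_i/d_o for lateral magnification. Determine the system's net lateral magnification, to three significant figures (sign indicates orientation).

First lens: d_i1 = 1/(1/(-13) - 1/35.5) = -9.515 cm.
m_1 = -(-9.515)/35.5 = 0.2680.
The intermediate image is virtual, 9.515 cm to the left of lens 1, so d_o2 = L - d_i1 = 47.5 - (-9.515) = 57.015 cm.
Second lens: d_i2 = 1/(1/16 - 1/(57.015)) = 22.242 cm.
m_2 = -(22.242)/(57.015) = -0.3901.
Overall magnification: m = m_1 m_2 = -0.1046.

-0.105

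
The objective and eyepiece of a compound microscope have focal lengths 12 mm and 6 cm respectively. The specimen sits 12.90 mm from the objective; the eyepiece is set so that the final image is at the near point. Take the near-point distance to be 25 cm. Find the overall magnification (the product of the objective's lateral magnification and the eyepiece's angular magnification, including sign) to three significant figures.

-68.9

Convert to cm: f_obj = 12 mm = 1.2 cm; d_o = 12.90 mm = 1.29 cm.
Objective: 1/d_i = 1/f_obj - 1/d_o = 1/1.2 - 1/1.29 = 0.05814 cm^-1, so d_i = 17.200 cm.
m_obj = -d_i/d_o = -17.200/1.29 = -13.333.
Eyepiece angular magnification (image at near point): M_eye = 1 + D/f_e = 1 + 25/6 = 5.167.
Overall M = m_obj x M_eye = (-13.333)(5.167) = -68.89.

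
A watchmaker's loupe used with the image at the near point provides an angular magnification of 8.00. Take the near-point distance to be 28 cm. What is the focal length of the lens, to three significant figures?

4.00 cm

For the image at the near point, M = 1 + D/f.
f = D/(M - 1) = 28/(8.0 - 1) = 4.000 cm.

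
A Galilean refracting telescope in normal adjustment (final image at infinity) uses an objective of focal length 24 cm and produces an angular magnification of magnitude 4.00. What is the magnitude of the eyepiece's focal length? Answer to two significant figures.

|M| = f_obj/|f_eye|, so |f_eye| = f_obj/|M| = 24/4.0 = 6.000 cm.
(The eyepiece is diverging, so its signed focal length is -6.000 cm.)

6.0 cm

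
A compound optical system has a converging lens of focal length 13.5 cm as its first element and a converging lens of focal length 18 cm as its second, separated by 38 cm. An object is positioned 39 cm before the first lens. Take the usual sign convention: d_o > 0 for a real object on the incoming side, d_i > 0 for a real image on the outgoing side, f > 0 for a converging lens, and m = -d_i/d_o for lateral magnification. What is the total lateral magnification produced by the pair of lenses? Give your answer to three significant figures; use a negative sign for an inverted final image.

Lens 1: 1/d_i1 = 1/f_1 - 1/d_o1 = 1/13.5 - 1/39 = 0.04843 cm^-1, so d_i1 = 20.647 cm.
m_1 = -(20.647)/39 = -0.5294.
Object distance for lens 2: d_o2 = 38 - 20.647 = 17.353 cm.
Lens 2: 1/d_i2 = 1/f_2 - 1/d_o2 = 1/18 - 1/(17.353) = -0.00207 cm^-1, so d_i2 = -482.727 cm.
m_2 = -(-482.727)/(17.353) = 27.8182.
Overall magnification: m = m_1 m_2 = -14.7273.

-14.7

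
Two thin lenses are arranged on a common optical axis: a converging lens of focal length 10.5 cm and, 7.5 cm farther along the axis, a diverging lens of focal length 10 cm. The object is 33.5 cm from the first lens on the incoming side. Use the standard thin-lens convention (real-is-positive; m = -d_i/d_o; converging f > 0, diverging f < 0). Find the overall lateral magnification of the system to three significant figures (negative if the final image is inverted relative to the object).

First lens: d_i1 = 1/(1/10.5 - 1/33.5) = 15.293 cm.
m_1 = -(15.293)/33.5 = -0.4565.
This image would form 15.293 cm past lens 1, i.e. 7.793 cm beyond lens 2, so it is a virtual object for lens 2: d_o2 = 7.5 - 15.293 = -7.793 cm.
Second lens: d_i2 = 1/(1/(-10) - 1/(-7.793)) = 35.320 cm.
m_2 = -(35.320)/(-7.793) = 4.5320.
The system's lateral magnification is m_1 m_2 = (-0.4565)(4.5320) = -2.0690.

-2.07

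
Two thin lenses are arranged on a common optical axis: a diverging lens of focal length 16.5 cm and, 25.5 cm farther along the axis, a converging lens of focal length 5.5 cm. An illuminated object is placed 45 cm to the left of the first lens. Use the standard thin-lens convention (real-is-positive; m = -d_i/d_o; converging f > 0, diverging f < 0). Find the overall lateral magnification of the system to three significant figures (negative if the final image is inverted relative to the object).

-0.0460

Applying the thin-lens equation to the first lens, 1/(-16.5) = 1/45 + 1/d_i1, which gives d_i1 = -12.073 cm.
Its lateral magnification is m_1 = -d_i1/d_o1 = -(-12.073)/45 = 0.2683.
The intermediate image is virtual, 12.073 cm to the left of lens 1, so d_o2 = L - d_i1 = 25.5 - (-12.073) = 37.573 cm.
Applying the thin-lens equation again with f_2 = 5.5 cm and d_o2 = 37.573 cm gives d_i2 = 6.443 cm.
m_2 = -(6.443)/(37.573) = -0.1715.
The system's lateral magnification is m_1 m_2 = (0.2683)(-0.1715) = -0.0460.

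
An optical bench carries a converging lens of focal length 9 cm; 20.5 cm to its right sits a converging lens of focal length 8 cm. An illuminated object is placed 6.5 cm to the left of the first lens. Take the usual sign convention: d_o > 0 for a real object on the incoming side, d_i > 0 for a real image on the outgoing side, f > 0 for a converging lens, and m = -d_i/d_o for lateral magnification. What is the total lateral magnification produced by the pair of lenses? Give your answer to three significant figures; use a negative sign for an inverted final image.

First lens: d_i1 = 1/(1/9 - 1/6.5) = -23.400 cm.
m_1 = -(-23.400)/6.5 = 3.6000.
With d_i1 < 0 the first image is virtual and lies on the object side; the object distance for lens 2 is d_o2 = 20.5 - (-23.400) = 43.900 cm.
Second lens: d_i2 = 1/(1/8 - 1/(43.900)) = 9.783 cm.
m_2 = -(9.783)/(43.900) = -0.2228.
Total m = m_1 x m_2 = (3.6000)(-0.2228) = -0.8022.

-0.802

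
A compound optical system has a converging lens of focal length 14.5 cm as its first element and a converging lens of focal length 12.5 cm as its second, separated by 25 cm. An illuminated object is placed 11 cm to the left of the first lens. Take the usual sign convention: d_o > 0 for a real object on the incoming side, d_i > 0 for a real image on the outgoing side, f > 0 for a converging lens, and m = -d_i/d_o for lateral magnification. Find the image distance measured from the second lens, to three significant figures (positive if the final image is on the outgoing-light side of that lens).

Applying the thin-lens equation to the first lens, 1/14.5 = 1/11 + 1/d_i1, which gives d_i1 = -45.571 cm.
The intermediate image is virtual, 45.571 cm to the left of lens 1, so d_o2 = L - d_i1 = 25 - (-45.571) = 70.571 cm.
Applying the thin-lens equation again with f_2 = 12.5 cm and d_o2 = 70.571 cm gives d_i2 = 15.191 cm.

15.2 cm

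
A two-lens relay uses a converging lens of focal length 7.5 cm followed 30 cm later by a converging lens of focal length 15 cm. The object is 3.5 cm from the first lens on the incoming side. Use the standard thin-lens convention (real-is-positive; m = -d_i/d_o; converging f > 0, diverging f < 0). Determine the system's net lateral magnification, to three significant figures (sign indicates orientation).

Lens 1: 1/d_i1 = 1/f_1 - 1/d_o1 = 1/7.5 - 1/3.5 = -0.15238 cm^-1, so d_i1 = -6.563 cm.
m_1 = -(-6.563)/3.5 = 1.8750.
The intermediate image is virtual, 6.563 cm to the left of lens 1, so d_o2 = L - d_i1 = 30 - (-6.563) = 36.562 cm.
Lens 2: 1/d_i2 = 1/f_2 - 1/d_o2 = 1/15 - 1/(36.562) = 0.03932 cm^-1, so d_i2 = 25.435 cm.
m_2 = -(25.435)/(36.562) = -0.6957.
Overall magnification: m = m_1 m_2 = -1.3043.

-1.30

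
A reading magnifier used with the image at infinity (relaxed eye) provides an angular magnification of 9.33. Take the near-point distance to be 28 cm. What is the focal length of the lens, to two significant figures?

For the image at infinity, M = D/f.
f = D/M = 28/9.33 = 3.001 cm.

3.0 cm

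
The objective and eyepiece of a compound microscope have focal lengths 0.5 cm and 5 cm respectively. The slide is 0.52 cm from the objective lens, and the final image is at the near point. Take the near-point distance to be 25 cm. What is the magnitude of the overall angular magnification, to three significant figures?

Objective: 1/d_i = 1/f_obj - 1/d_o = 1/0.5 - 1/0.52 = 0.07692 cm^-1, so d_i = 13.000 cm.
m_obj = -d_i/d_o = -13.000/0.52 = -25.000.
Eyepiece angular magnification (image at near point): M_eye = 1 + D/f_e = 1 + 25/5 = 6.000.
Overall M = m_obj x M_eye = (-25.000)(6.000) = -150.00.
|M| = 150.00.

150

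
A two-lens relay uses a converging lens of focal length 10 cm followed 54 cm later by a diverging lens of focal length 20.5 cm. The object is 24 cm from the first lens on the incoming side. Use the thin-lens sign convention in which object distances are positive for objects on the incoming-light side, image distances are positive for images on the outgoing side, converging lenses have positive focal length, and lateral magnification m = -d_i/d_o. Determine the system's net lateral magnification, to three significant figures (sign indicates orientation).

Applying the thin-lens equation to the first lens, 1/10 = 1/24 + 1/d_i1, which gives d_i1 = 17.143 cm.
Its lateral magnification is m_1 = -d_i1/d_o1 = -(17.143)/24 = -0.7143.
The intermediate image is 17.143 cm to the right of lens 1, so d_o2 = L - d_i1 = 54 - 17.143 = 36.857 cm.
Applying the thin-lens equation again with f_2 = -20.5 cm and d_o2 = 36.857 cm gives d_i2 = -13.173 cm.
m_2 = -(-13.173)/(36.857) = 0.3574.
Total m = m_1 x m_2 = (-0.7143)(0.3574) = -0.2553.

-0.255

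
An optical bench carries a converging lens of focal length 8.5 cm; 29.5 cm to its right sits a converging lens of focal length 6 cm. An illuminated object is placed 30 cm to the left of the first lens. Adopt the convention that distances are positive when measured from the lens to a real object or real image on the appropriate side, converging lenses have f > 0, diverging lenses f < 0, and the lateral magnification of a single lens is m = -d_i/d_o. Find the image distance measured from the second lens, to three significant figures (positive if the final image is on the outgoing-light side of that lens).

First lens: d_i1 = 1/(1/8.5 - 1/30) = 11.860 cm.
The intermediate image is 11.860 cm to the right of lens 1, so d_o2 = L - d_i1 = 29.5 - 11.860 = 17.640 cm.
Second lens: d_i2 = 1/(1/6 - 1/(17.640)) = 9.093 cm.

9.09 cm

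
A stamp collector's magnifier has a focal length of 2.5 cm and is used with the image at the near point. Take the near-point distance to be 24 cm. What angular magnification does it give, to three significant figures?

M = 1 + D/f = 1 + 24/2.5 = 10.600.

10.6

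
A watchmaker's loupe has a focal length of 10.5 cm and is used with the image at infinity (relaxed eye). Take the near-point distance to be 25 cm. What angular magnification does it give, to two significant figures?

2.4

M = D/f = 25/10.5 = 2.381.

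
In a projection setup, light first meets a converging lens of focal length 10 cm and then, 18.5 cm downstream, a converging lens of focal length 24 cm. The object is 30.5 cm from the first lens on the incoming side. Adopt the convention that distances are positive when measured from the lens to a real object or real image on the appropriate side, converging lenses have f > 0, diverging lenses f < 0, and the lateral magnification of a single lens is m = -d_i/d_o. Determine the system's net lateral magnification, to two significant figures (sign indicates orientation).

-0.57

First lens: d_i1 = 1/(1/10 - 1/30.5) = 14.878 cm.
m_1 = -(14.878)/30.5 = -0.4878.
That image sits 3.622 cm in front of the second lens, so d_o2 = 3.622 cm.
Second lens: d_i2 = 1/(1/24 - 1/(3.622)) = -4.266 cm.
m_2 = -(-4.266)/(3.622) = 1.1777.
Overall magnification: m = m_1 m_2 = -0.5745.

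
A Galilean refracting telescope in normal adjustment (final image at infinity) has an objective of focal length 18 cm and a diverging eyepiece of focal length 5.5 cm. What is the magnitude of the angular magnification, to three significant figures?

|M| = f_obj/|f_eye| = 18/5.5 = 3.273.

3.27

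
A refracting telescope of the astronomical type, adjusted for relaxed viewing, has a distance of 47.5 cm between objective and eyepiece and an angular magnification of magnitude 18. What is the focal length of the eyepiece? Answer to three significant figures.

2.50 cm

In normal adjustment the tube length equals f_obj + f_eye and |M| = f_obj/f_eye.
So f_obj = 18 f_eye and 18 f_eye + f_eye = 47.5 cm, giving f_eye = 47.5/19 = 2.500 cm and f_obj = 45.000 cm.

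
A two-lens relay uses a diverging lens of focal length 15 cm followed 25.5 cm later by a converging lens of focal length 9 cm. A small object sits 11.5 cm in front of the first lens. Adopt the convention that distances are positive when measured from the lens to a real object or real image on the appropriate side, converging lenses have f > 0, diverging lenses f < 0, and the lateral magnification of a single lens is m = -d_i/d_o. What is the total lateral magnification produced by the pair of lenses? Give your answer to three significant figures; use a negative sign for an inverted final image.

Applying the thin-lens equation to the first lens, 1/(-15) = 1/11.5 + 1/d_i1, which gives d_i1 = -6.509 cm.
Its lateral magnification is m_1 = -d_i1/d_o1 = -(-6.509)/11.5 = 0.5660.
With d_i1 < 0 the first image is virtual and lies on the object side; the object distance for lens 2 is d_o2 = 25.5 - (-6.509) = 32.009 cm.
Applying the thin-lens equation again with f_2 = 9 cm and d_o2 = 32.009 cm gives d_i2 = 12.520 cm.
m_2 = -(12.520)/(32.009) = -0.3911.
The system's lateral magnification is m_1 m_2 = (0.5660)(-0.3911) = -0.2214.

-0.221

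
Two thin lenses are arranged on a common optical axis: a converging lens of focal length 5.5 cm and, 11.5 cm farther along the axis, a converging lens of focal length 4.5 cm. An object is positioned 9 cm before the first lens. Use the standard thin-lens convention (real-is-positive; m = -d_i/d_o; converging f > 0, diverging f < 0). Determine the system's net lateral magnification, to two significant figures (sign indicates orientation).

-0.99

First lens: d_i1 = 1/(1/5.5 - 1/9) = 14.143 cm.
m_1 = -(14.143)/9 = -1.5714.
This image would form 14.143 cm past lens 1, i.e. 2.643 cm beyond lens 2, so it is a virtual object for lens 2: d_o2 = 11.5 - 14.143 = -2.643 cm.
Second lens: d_i2 = 1/(1/4.5 - 1/(-2.643)) = 1.665 cm.
m_2 = -(1.665)/(-2.643) = 0.6300.
The system's lateral magnification is m_1 m_2 = (-1.5714)(0.6300) = -0.9900.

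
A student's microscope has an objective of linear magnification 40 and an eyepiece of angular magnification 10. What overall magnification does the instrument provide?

400

The overall magnification of a compound microscope is the product of the objective and eyepiece magnifications:
M = M_obj x M_eye = 40 x 10 = 400.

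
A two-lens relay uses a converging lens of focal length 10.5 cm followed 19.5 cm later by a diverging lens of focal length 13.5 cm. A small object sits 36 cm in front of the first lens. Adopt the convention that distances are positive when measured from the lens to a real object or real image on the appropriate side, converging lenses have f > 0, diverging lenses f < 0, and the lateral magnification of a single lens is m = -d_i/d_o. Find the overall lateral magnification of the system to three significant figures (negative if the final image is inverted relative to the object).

-0.306

Applying the thin-lens equation to the first lens, 1/10.5 = 1/36 + 1/d_i1, which gives d_i1 = 14.824 cm.
Its lateral magnification is m_1 = -d_i1/d_o1 = -(14.824)/36 = -0.4118.
That image sits 4.676 cm in front of the second lens, so d_o2 = 4.676 cm.
Applying the thin-lens equation again with f_2 = -13.5 cm and d_o2 = 4.676 cm gives d_i2 = -3.473 cm.
m_2 = -(-3.473)/(4.676) = 0.7427.
Total m = m_1 x m_2 = (-0.4118)(0.7427) = -0.3058.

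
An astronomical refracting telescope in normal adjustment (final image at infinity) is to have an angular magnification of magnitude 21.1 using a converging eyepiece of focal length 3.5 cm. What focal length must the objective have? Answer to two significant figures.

74 cm

|M| = f_obj/|f_eye|, so f_obj = |M| x |f_eye| = 21.1 x 3.5 = 73.850 cm.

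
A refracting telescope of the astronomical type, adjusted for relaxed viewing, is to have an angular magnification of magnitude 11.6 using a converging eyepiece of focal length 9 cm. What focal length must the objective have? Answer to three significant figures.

104 cm

|M| = f_obj/|f_eye|, so f_obj = |M| x |f_eye| = 11.6 x 9 = 104.400 cm.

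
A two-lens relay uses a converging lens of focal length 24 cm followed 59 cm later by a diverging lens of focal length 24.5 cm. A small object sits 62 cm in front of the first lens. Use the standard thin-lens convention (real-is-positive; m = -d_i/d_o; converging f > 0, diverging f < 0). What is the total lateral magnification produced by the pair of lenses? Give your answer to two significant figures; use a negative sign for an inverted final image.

Applying the thin-lens equation to the first lens, 1/24 = 1/62 + 1/d_i1, which gives d_i1 = 39.158 cm.
Its lateral magnification is m_1 = -d_i1/d_o1 = -(39.158)/62 = -0.6316.
The intermediate image is 39.158 cm to the right of lens 1, so d_o2 = L - d_i1 = 59 - 39.158 = 19.842 cm.
Applying the thin-lens equation again with f_2 = -24.5 cm and d_o2 = 19.842 cm gives d_i2 = -10.963 cm.
m_2 = -(-10.963)/(19.842) = 0.5525.
Overall magnification: m = m_1 m_2 = -0.3490.

-0.35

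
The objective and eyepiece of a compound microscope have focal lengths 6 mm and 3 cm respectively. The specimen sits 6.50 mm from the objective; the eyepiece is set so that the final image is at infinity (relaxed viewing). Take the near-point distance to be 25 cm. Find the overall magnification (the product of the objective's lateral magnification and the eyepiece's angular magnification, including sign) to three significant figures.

-100

Convert to cm: f_obj = 6 mm = 0.6 cm; d_o = 6.50 mm = 0.65 cm.
Objective: 1/d_i = 1/f_obj - 1/d_o = 1/0.6 - 1/0.65 = 0.12821 cm^-1, so d_i = 7.800 cm.
m_obj = -d_i/d_o = -7.800/0.65 = -12.000.
Eyepiece angular magnification (image at infinity): M_eye = D/f_e = 25/3 = 8.333.
Overall M = m_obj x M_eye = (-12.000)(8.333) = -100.00.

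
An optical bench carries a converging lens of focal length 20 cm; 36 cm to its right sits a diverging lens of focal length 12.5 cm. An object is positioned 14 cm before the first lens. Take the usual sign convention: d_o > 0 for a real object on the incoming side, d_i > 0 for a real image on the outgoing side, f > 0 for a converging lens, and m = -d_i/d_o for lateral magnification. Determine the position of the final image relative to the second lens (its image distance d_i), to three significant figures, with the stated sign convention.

Lens 1: 1/d_i1 = 1/f_1 - 1/d_o1 = 1/20 - 1/14 = -0.02143 cm^-1, so d_i1 = -46.667 cm.
The intermediate image is virtual, 46.667 cm to the left of lens 1, so d_o2 = L - d_i1 = 36 - (-46.667) = 82.667 cm.
Lens 2: 1/d_i2 = 1/f_2 - 1/d_o2 = 1/(-12.5) - 1/(82.667) = -0.09210 cm^-1, so d_i2 = -10.858 cm.

-10.9 cm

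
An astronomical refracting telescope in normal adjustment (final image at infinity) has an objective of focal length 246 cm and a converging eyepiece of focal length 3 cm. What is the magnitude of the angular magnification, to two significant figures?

82

|M| = f_obj/|f_eye| = 246/3 = 82.000.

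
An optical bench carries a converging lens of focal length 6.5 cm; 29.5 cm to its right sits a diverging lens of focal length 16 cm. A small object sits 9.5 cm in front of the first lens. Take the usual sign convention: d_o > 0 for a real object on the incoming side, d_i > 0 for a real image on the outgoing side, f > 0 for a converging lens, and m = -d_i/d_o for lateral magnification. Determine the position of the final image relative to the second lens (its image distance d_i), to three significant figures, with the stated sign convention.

-5.73 cm

Lens 1: 1/d_i1 = 1/f_1 - 1/d_o1 = 1/6.5 - 1/9.5 = 0.04858 cm^-1, so d_i1 = 20.583 cm.
Object distance for lens 2: d_o2 = 29.5 - 20.583 = 8.917 cm.
Lens 2: 1/d_i2 = 1/f_2 - 1/d_o2 = 1/(-16) - 1/(8.917) = -0.17465 cm^-1, so d_i2 = -5.726 cm.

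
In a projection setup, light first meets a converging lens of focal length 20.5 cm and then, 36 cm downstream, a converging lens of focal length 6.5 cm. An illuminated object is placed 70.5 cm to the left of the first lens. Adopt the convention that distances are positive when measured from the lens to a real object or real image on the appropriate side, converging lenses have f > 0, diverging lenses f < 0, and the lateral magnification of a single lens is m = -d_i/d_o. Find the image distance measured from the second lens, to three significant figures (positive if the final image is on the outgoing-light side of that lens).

77.5 cm

Applying the thin-lens equation to the first lens, 1/20.5 = 1/70.5 + 1/d_i1, which gives d_i1 = 28.905 cm.
That image sits 7.095 cm in front of the second lens, so d_o2 = 7.095 cm.
Applying the thin-lens equation again with f_2 = 6.5 cm and d_o2 = 7.095 cm gives d_i2 = 77.508 cm.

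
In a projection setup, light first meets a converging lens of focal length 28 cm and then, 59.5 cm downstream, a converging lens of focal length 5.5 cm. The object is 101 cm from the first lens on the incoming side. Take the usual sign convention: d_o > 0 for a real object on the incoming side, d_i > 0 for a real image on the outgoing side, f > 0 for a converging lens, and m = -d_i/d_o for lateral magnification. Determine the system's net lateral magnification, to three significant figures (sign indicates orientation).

0.138

First lens: d_i1 = 1/(1/28 - 1/101) = 38.740 cm.
m_1 = -(38.740)/101 = -0.3836.
That image sits 20.760 cm in front of the second lens, so d_o2 = 20.760 cm.
Second lens: d_i2 = 1/(1/5.5 - 1/(20.760)) = 7.482 cm.
m_2 = -(7.482)/(20.760) = -0.3604.
The system's lateral magnification is m_1 m_2 = (-0.3836)(-0.3604) = 0.1382.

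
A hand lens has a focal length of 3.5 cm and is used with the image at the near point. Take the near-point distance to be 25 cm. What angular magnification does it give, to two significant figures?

8.1

M = 1 + D/f = 1 + 25/3.5 = 8.143.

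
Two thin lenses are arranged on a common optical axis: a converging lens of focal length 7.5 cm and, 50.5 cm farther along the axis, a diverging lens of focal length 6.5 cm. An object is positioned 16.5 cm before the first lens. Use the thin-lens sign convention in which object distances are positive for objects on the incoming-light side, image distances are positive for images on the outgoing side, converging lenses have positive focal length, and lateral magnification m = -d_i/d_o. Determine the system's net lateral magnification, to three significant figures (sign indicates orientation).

-0.125

Applying the thin-lens equation to the first lens, 1/7.5 = 1/16.5 + 1/d_i1, which gives d_i1 = 13.750 cm.
Its lateral magnification is m_1 = -d_i1/d_o1 = -(13.750)/16.5 = -0.8333.
Object distance for lens 2: d_o2 = 50.5 - 13.750 = 36.750 cm.
Applying the thin-lens equation again with f_2 = -6.5 cm and d_o2 = 36.750 cm gives d_i2 = -5.523 cm.
m_2 = -(-5.523)/(36.750) = 0.1503.
Overall magnification: m = m_1 m_2 = -0.1252.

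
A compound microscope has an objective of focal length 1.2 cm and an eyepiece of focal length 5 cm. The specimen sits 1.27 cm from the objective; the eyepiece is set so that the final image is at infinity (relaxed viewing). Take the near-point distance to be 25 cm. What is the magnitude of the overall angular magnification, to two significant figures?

Objective: 1/d_i = 1/f_obj - 1/d_o = 1/1.2 - 1/1.27 = 0.04593 cm^-1, so d_i = 21.771 cm.
m_obj = -d_i/d_o = -21.771/1.27 = -17.143.
Eyepiece angular magnification (image at infinity): M_eye = D/f_e = 25/5 = 5.000.
Overall M = m_obj x M_eye = (-17.143)(5.000) = -85.71.
|M| = 85.71.

86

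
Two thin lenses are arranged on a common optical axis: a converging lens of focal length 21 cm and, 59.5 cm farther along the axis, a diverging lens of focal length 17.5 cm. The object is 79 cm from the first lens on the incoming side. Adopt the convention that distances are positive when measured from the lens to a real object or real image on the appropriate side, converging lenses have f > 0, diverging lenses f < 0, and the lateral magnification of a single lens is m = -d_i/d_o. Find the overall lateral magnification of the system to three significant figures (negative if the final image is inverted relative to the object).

-0.131

First lens: d_i1 = 1/(1/21 - 1/79) = 28.603 cm.
m_1 = -(28.603)/79 = -0.3621.
Object distance for lens 2: d_o2 = 59.5 - 28.603 = 30.897 cm.
Second lens: d_i2 = 1/(1/(-17.5) - 1/(30.897)) = -11.172 cm.
m_2 = -(-11.172)/(30.897) = 0.3616.
Total m = m_1 x m_2 = (-0.3621)(0.3616) = -0.1309.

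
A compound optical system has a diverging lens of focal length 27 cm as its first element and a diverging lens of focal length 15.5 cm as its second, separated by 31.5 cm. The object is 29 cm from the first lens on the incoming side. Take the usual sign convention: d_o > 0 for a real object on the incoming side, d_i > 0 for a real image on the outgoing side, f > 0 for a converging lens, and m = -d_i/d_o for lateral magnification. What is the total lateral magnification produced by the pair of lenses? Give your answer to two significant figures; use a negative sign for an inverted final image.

0.12

Applying the thin-lens equation to the first lens, 1/(-27) = 1/29 + 1/d_i1, which gives d_i1 = -13.982 cm.
Its lateral magnification is m_1 = -d_i1/d_o1 = -(-13.982)/29 = 0.4821.
With d_i1 < 0 the first image is virtual and lies on the object side; the object distance for lens 2 is d_o2 = 31.5 - (-13.982) = 45.482 cm.
Applying the thin-lens equation again with f_2 = -15.5 cm and d_o2 = 45.482 cm gives d_i2 = -11.560 cm.
m_2 = -(-11.560)/(45.482) = 0.2542.
Total m = m_1 x m_2 = (0.4821)(0.2542) = 0.1225.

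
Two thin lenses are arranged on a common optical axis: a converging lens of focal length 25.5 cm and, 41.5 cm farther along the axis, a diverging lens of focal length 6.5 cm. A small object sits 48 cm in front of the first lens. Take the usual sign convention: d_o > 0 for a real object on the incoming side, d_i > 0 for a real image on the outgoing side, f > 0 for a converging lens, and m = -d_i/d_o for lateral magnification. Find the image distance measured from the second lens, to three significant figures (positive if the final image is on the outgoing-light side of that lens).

Applying the thin-lens equation to the first lens, 1/25.5 = 1/48 + 1/d_i1, which gives d_i1 = 54.400 cm.
This image would form 54.400 cm past lens 1, i.e. 12.900 cm beyond lens 2, so it is a virtual object for lens 2: d_o2 = 41.5 - 54.400 = -12.900 cm.
Applying the thin-lens equation again with f_2 = -6.5 cm and d_o2 = -12.900 cm gives d_i2 = -13.102 cm.

-13.1 cm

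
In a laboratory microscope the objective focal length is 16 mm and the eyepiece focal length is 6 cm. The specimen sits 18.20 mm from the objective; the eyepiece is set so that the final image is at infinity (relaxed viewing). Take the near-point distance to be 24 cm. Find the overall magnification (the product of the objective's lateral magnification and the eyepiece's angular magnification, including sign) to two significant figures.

Convert to cm: f_obj = 16 mm = 1.6 cm; d_o = 18.20 mm = 1.82 cm.
Objective: 1/d_i = 1/f_obj - 1/d_o = 1/1.6 - 1/1.82 = 0.07555 cm^-1, so d_i = 13.236 cm.
m_obj = -d_i/d_o = -13.236/1.82 = -7.273.
Eyepiece angular magnification (image at infinity): M_eye = D/f_e = 24/6 = 4.000.
Overall M = m_obj x M_eye = (-7.273)(4.000) = -29.09.

-29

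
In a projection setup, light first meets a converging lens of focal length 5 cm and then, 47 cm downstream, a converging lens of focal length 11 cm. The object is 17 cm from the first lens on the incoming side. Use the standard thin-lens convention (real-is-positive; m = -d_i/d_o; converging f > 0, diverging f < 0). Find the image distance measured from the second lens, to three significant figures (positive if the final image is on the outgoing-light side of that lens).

First lens: d_i1 = 1/(1/5 - 1/17) = 7.083 cm.
Object distance for lens 2: d_o2 = 47 - 7.083 = 39.917 cm.
Second lens: d_i2 = 1/(1/11 - 1/(39.917)) = 15.184 cm.

15.2 cm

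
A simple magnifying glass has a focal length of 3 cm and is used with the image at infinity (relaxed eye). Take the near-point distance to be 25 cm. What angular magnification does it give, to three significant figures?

8.33

M = D/f = 25/3 = 8.333.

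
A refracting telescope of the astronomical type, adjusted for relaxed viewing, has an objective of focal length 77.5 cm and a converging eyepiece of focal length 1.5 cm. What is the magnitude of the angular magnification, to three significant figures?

51.7

|M| = f_obj/|f_eye| = 77.5/1.5 = 51.667.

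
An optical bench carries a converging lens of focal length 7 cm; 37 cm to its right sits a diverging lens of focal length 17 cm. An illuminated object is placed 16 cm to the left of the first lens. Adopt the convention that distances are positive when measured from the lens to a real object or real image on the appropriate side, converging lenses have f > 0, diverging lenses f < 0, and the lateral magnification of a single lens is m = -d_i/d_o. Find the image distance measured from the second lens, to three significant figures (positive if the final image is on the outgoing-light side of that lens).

First lens: d_i1 = 1/(1/7 - 1/16) = 12.444 cm.
Object distance for lens 2: d_o2 = 37 - 12.444 = 24.556 cm.
Second lens: d_i2 = 1/(1/(-17) - 1/(24.556)) = -10.045 cm.

-10.0 cm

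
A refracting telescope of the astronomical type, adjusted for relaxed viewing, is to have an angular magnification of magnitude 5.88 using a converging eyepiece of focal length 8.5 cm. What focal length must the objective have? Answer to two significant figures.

50 cm

|M| = f_obj/|f_eye|, so f_obj = |M| x |f_eye| = 5.88 x 8.5 = 49.980 cm.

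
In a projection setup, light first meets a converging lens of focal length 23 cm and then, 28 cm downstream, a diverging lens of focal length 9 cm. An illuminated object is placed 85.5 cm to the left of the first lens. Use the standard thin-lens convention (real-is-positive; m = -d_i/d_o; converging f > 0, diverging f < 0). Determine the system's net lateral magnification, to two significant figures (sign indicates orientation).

Lens 1: 1/d_i1 = 1/f_1 - 1/d_o1 = 1/23 - 1/85.5 = 0.03178 cm^-1, so d_i1 = 31.464 cm.
m_1 = -(31.464)/85.5 = -0.3680.
Since 31.464 cm > 28 cm, the first image lies past the second lens and serves as a virtual object: d_o2 = L - d_i1 = -3.464 cm.
Lens 2: 1/d_i2 = 1/f_2 - 1/d_o2 = 1/(-9) - 1/(-3.464) = 0.17757 cm^-1, so d_i2 = 5.632 cm.
m_2 = -(5.632)/(-3.464) = 1.6257.
Total m = m_1 x m_2 = (-0.3680)(1.6257) = -0.5983.

-0.60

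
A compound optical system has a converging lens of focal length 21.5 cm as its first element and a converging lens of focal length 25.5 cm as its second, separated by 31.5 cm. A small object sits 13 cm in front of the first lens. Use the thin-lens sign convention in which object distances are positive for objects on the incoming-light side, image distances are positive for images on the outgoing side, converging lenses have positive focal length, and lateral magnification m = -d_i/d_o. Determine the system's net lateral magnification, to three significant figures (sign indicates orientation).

-1.66

First lens: d_i1 = 1/(1/21.5 - 1/13) = -32.882 cm.
m_1 = -(-32.882)/13 = 2.5294.
With d_i1 < 0 the first image is virtual and lies on the object side; the object distance for lens 2 is d_o2 = 31.5 - (-32.882) = 64.382 cm.
Second lens: d_i2 = 1/(1/25.5 - 1/(64.382)) = 42.224 cm.
m_2 = -(42.224)/(64.382) = -0.6558.
Overall magnification: m = m_1 m_2 = -1.6589.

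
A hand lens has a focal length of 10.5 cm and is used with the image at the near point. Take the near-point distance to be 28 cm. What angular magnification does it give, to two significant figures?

M = 1 + D/f = 1 + 28/10.5 = 3.667.

3.7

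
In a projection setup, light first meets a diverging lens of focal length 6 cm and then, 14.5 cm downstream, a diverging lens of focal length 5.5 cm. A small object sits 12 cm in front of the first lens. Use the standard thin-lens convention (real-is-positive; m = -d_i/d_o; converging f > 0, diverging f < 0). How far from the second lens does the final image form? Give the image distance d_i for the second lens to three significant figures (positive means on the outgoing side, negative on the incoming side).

First lens: d_i1 = 1/(1/(-6) - 1/12) = -4.000 cm.
With d_i1 < 0 the first image is virtual and lies on the object side; the object distance for lens 2 is d_o2 = 14.5 - (-4.000) = 18.500 cm.
Second lens: d_i2 = 1/(1/(-5.5) - 1/(18.500)) = -4.240 cm.

-4.24 cm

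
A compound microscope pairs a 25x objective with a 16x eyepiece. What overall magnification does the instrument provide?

The overall magnification of a compound microscope is the product of the objective and eyepiece magnifications:
M = M_obj x M_eye = 25 x 16 = 400.

400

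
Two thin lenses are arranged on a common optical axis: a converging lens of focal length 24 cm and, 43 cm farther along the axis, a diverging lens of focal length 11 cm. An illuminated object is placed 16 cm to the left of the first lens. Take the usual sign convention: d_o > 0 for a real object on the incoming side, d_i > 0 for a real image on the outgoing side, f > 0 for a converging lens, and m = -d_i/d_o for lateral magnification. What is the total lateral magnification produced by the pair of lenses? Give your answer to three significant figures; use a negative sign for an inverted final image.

0.324

First lens: d_i1 = 1/(1/24 - 1/16) = -48.000 cm.
m_1 = -(-48.000)/16 = 3.0000.
With d_i1 < 0 the first image is virtual and lies on the object side; the object distance for lens 2 is d_o2 = 43 - (-48.000) = 91.000 cm.
Second lens: d_i2 = 1/(1/(-11) - 1/(91.000)) = -9.814 cm.
m_2 = -(-9.814)/(91.000) = 0.1078.
Overall magnification: m = m_1 m_2 = 0.3235.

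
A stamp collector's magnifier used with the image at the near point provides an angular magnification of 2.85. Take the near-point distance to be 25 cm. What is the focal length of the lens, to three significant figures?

For the image at the near point, M = 1 + D/f.
f = D/(M - 1) = 25/(2.85 - 1) = 13.514 cm.

13.5 cm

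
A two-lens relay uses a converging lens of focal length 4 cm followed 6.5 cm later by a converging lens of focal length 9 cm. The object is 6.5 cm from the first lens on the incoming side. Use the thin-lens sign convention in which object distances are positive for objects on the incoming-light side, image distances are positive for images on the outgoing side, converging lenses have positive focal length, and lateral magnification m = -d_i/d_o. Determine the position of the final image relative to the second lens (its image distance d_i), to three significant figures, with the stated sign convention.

First lens: d_i1 = 1/(1/4 - 1/6.5) = 10.400 cm.
Since 10.400 cm > 6.5 cm, the first image lies past the second lens and serves as a virtual object: d_o2 = L - d_i1 = -3.900 cm.
Second lens: d_i2 = 1/(1/9 - 1/(-3.900)) = 2.721 cm.

2.72 cm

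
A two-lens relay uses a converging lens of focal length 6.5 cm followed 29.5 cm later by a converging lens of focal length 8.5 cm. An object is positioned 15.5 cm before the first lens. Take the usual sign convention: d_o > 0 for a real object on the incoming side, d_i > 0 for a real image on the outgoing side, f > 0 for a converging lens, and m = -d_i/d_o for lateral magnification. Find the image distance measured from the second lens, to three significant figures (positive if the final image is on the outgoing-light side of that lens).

15.9 cm

Applying the thin-lens equation to the first lens, 1/6.5 = 1/15.5 + 1/d_i1, which gives d_i1 = 11.194 cm.
Object distance for lens 2: d_o2 = 29.5 - 11.194 = 18.306 cm.
Applying the thin-lens equation again with f_2 = 8.5 cm and d_o2 = 18.306 cm gives d_i2 = 15.868 cm.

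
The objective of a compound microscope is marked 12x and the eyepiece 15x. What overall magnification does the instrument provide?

180

The overall magnification of a compound microscope is the product of the objective and eyepiece magnifications:
M = M_obj x M_eye = 12 x 15 = 180.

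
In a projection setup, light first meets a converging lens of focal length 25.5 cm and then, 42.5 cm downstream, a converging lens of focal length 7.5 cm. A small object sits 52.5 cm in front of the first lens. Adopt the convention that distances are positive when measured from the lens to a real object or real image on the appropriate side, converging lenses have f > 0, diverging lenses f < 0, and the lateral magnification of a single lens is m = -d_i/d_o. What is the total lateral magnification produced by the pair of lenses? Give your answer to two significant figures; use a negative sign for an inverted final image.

-0.49

Lens 1: 1/d_i1 = 1/f_1 - 1/d_o1 = 1/25.5 - 1/52.5 = 0.02017 cm^-1, so d_i1 = 49.583 cm.
m_1 = -(49.583)/52.5 = -0.9444.
This image would form 49.583 cm past lens 1, i.e. 7.083 cm beyond lens 2, so it is a virtual object for lens 2: d_o2 = 42.5 - 49.583 = -7.083 cm.
Lens 2: 1/d_i2 = 1/f_2 - 1/d_o2 = 1/7.5 - 1/(-7.083) = 0.27451 cm^-1, so d_i2 = 3.643 cm.
m_2 = -(3.643)/(-7.083) = 0.5143.
Overall magnification: m = m_1 m_2 = -0.4857.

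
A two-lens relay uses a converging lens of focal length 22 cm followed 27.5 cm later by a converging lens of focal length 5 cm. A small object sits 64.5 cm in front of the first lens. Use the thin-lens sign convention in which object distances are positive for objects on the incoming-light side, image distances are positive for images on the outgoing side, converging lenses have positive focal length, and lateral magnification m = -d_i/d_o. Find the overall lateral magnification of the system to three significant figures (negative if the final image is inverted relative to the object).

Lens 1: 1/d_i1 = 1/f_1 - 1/d_o1 = 1/22 - 1/64.5 = 0.02995 cm^-1, so d_i1 = 33.388 cm.
m_1 = -(33.388)/64.5 = -0.5176.
Since 33.388 cm > 27.5 cm, the first image lies past the second lens and serves as a virtual object: d_o2 = L - d_i1 = -5.888 cm.
Lens 2: 1/d_i2 = 1/f_2 - 1/d_o2 = 1/5 - 1/(-5.888) = 0.36983 cm^-1, so d_i2 = 2.704 cm.
m_2 = -(2.704)/(-5.888) = 0.4592.
The system's lateral magnification is m_1 m_2 = (-0.5176)(0.4592) = -0.2377.

-0.238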